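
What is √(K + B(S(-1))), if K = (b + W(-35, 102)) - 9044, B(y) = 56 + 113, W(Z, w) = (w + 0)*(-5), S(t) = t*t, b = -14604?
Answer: I*√23989 ≈ 154.88*I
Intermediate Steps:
S(t) = t²
W(Z, w) = -5*w (W(Z, w) = w*(-5) = -5*w)
B(y) = 169
K = -24158 (K = (-14604 - 5*102) - 9044 = (-14604 - 510) - 9044 = -15114 - 9044 = -24158)
√(K + B(S(-1))) = √(-24158 + 169) = √(-23989) = I*√23989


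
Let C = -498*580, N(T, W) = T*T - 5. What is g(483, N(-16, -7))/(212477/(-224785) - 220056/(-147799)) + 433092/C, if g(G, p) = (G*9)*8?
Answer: 27808935217229381633/434737894076590 ≈ 63967.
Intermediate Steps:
N(T, W) = -5 + T² (N(T, W) = T² - 5 = -5 + T²)
g(G, p) = 72*G (g(G, p) = (9*G)*8 = 72*G)
C = -288840
g(483, N(-16, -7))/(212477/(-224785) - 220056/(-147799)) + 433092/C = (72*483)/(212477/(-224785) - 220056/(-147799)) + 433092/(-288840) = 34776/(212477*(-1/224785) - 220056*(-1/147799)) + 433092*(-1/288840) = 34776/(-212477/224785 + 220056/147799) - 36091/24070 = 34776/(18061399837/33222998215) - 36091/24070 = 34776*(33222998215/18061399837) - 36091/24070 = 1155362985924840/18061399837 - 36091/24070 = 27808935217229381633/434737894076590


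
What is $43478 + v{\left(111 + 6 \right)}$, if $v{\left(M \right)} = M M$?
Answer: $57167$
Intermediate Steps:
$v{\left(M \right)} = M^{2}$
$43478 + v{\left(111 + 6 \right)} = 43478 + \left(111 + 6\right)^{2} = 43478 + 117^{2} = 43478 + 13689 = 57167$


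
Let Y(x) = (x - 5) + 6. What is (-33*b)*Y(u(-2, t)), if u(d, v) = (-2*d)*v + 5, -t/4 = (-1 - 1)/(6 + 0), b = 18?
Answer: -6732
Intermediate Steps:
t = 4/3 (t = -4*(-1 - 1)/(6 + 0) = -(-8)/6 = -4*(-⅓) = 4/3 ≈ 1.3333)
u(d, v) = 5 - 2*d*v (u(d, v) = -2*d*v + 5 = 5 - 2*d*v)
Y(x) = 1 + x (Y(x) = (-5 + x) + 6 = 1 + x)
(-33*b)*Y(u(-2, t)) = (-33*18)*(1 + (5 - 2*(-2)*4/3)) = -594*(1 + (5 + 16/3)) = -594*(1 + 31/3) = -594*34/3 = -6732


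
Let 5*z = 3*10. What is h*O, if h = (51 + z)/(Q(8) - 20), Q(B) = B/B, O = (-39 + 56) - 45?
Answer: 84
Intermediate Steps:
O = -28 (O = 17 - 45 = -28)
Q(B) = 1
z = 6 (z = (3*10)/5 = (⅕)*30 = 6)
h = -3 (h = (51 + 6)/(1 - 20) = 57/(-19) = 57*(-1/19) = -3)
h*O = -3*(-28) = 84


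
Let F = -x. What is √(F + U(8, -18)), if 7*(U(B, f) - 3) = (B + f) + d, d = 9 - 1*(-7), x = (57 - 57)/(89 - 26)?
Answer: 3*√21/7 ≈ 1.9640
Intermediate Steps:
x = 0 (x = 0/63 = 0*(1/63) = 0)
d = 16 (d = 9 + 7 = 16)
U(B, f) = 37/7 + B/7 + f/7 (U(B, f) = 3 + ((B + f) + 16)/7 = 3 + (16 + B + f)/7 = 3 + (16/7 + B/7 + f/7) = 37/7 + B/7 + f/7)
F = 0 (F = -1*0 = 0)
√(F + U(8, -18)) = √(0 + (37/7 + (⅐)*8 + (⅐)*(-18))) = √(0 + (37/7 + 8/7 - 18/7)) = √(0 + 27/7) = √(27/7) = 3*√21/7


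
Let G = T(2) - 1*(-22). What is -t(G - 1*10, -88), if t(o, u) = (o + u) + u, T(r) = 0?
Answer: 164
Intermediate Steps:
G = 22 (G = 0 - 1*(-22) = 0 + 22 = 22)
t(o, u) = o + 2*u
-t(G - 1*10, -88) = -((22 - 1*10) + 2*(-88)) = -((22 - 10) - 176) = -(12 - 176) = -1*(-164) = 164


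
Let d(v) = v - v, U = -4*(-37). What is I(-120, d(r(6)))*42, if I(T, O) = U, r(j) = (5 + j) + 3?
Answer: 6216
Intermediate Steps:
r(j) = 8 + j
U = 148
d(v) = 0
I(T, O) = 148
I(-120, d(r(6)))*42 = 148*42 = 6216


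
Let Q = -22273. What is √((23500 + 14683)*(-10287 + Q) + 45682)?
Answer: I*√1243192798 ≈ 35259.0*I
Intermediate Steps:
√((23500 + 14683)*(-10287 + Q) + 45682) = √((23500 + 14683)*(-10287 - 22273) + 45682) = √(38183*(-32560) + 45682) = √(-1243238480 + 45682) = √(-1243192798) = I*√1243192798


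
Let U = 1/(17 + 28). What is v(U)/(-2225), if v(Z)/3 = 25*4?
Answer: -12/89 ≈ -0.13483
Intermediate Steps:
U = 1/45 ≈ 0.022222
v(Z) = 300 (v(Z) = 3*(25*4) = 3*100 = 300)
v(U)/(-2225) = 300/(-2225) = 300*(-1/2225) = -12/89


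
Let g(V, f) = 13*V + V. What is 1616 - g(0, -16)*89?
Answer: 1616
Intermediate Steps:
g(V, f) = 14*V
1616 - g(0, -16)*89 = 1616 - 14*0*89 = 1616 - 0*89 = 1616 - 1*0 = 1616 + 0 = 1616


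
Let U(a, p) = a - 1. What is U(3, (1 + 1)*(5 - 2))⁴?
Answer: 16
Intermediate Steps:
U(a, p) = -1 + a
U(3, (1 + 1)*(5 - 2))⁴ = (-1 + 3)⁴ = 2⁴ = 16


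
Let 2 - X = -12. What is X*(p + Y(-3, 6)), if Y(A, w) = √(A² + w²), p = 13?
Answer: 182 + 42*√5 ≈ 275.92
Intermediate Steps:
X = 14 (X = 2 - 1*(-12) = 2 + 12 = 14)
X*(p + Y(-3, 6)) = 14*(13 + √((-3)² + 6²)) = 14*(13 + √(9 + 36)) = 14*(13 + √45) = 14*(13 + 3*√5) = 182 + 42*√5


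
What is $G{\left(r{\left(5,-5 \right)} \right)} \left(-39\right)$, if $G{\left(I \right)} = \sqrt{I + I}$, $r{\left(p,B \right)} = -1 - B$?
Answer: $- 78 \sqrt{2} \approx -110.31$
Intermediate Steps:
$G{\left(I \right)} = \sqrt{2} \sqrt{I}$ ($G{\left(I \right)} = \sqrt{2 I} = \sqrt{2} \sqrt{I}$)
$G{\left(r{\left(5,-5 \right)} \right)} \left(-39\right) = \sqrt{2} \sqrt{-1 - -5} \left(-39\right) = \sqrt{2} \sqrt{-1 + 5} \left(-39\right) = \sqrt{2} \sqrt{4} \left(-39\right) = \sqrt{2} \cdot 2 \left(-39\right) = 2 \sqrt{2} \left(-39\right) = - 78 \sqrt{2}$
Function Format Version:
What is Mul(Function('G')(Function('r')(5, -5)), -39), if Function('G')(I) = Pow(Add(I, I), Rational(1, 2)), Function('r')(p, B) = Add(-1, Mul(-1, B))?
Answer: Mul(-78, Pow(2, Rational(1, 2))) ≈ -110.31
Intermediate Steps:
Function('G')(I) = Mul(Pow(2, Rational(1, 2)), Pow(I, Rational(1, 2))) (Function('G')(I) = Pow(Mul(2, I), Rational(1, 2)) = Mul(Pow(2, Rational(1, 2)), Pow(I, Rational(1, 2))))
Mul(Function('G')(Function('r')(5, -5)), -39) = Mul(Mul(Pow(2, Rational(1, 2)), Pow(Add(-1, Mul(-1, -5)), Rational(1, 2))), -39) = Mul(Mul(Pow(2, Rational(1, 2)), Pow(Add(-1, 5), Rational(1, 2))), -39) = Mul(Mul(Pow(2, Rational(1, 2)), Pow(4, Rational(1, 2))), -39) = Mul(Mul(Pow(2, Rational(1, 2)), 2), -39) = Mul(Mul(2, Pow(2, Rational(1, 2))), -39) = Mul(-78, Pow(2, Rational(1, 2)))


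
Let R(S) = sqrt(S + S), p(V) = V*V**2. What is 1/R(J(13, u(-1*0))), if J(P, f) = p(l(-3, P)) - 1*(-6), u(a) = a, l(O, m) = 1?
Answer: sqrt(14)/14 ≈ 0.26726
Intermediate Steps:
p(V) = V**3
J(P, f) = 7 (J(P, f) = 1**3 - 1*(-6) = 1 + 6 = 7)
R(S) = sqrt(2)*sqrt(S) (R(S) = sqrt(2*S) = sqrt(2)*sqrt(S))
1/R(J(13, u(-1*0))) = 1/(sqrt(2)*sqrt(7)) = 1/(sqrt(14)) = sqrt(14)/14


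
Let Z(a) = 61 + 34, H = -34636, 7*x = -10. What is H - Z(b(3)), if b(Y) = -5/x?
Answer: -34731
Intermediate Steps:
x = -10/7 (x = (⅐)*(-10) = -10/7 ≈ -1.4286)
b(Y) = 7/2 (b(Y) = -5/(-10/7) = -5*(-7/10) = 7/2)
Z(a) = 95
H - Z(b(3)) = -34636 - 1*95 = -34636 - 95 = -34731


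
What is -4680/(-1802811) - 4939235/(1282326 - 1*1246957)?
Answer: -2968113887555/21254540753 ≈ -139.65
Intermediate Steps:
-4680/(-1802811) - 4939235/(1282326 - 1*1246957) = -4680*(-1/1802811) - 4939235/(1282326 - 1246957) = 1560/600937 - 4939235/35369 = -2968113887555/21254540753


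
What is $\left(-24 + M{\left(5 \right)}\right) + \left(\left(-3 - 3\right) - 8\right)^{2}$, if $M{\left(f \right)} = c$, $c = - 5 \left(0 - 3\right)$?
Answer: $187$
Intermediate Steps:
$c = 15$ ($c = \left(-5\right) \left(-3\right) = 15$)
$M{\left(f \right)} = 15$
$\left(-24 + M{\left(5 \right)}\right) + \left(\left(-3 - 3\right) - 8\right)^{2} = \left(-24 + 15\right) + \left(\left(-3 - 3\right) - 8\right)^{2} = -9 + \left(\left(-3 - 3\right) - 8\right)^{2} = -9 + \left(-6 - 8\right)^{2} = -9 + \left(-14\right)^{2} = -9 + 196 = 187$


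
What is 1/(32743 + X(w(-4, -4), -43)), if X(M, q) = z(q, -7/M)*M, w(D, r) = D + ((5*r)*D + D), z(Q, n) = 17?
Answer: 1/33967 ≈ 2.9440e-5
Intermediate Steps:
w(D, r) = 2*D + 5*D*r (w(D, r) = D + (5*D*r + D) = D + (D + 5*D*r) = 2*D + 5*D*r)
X(M, q) = 17*M
1/(32743 + X(w(-4, -4), -43)) = 1/(32743 + 17*(-4*(2 + 5*(-4)))) = 1/(32743 + 17*(-4*(2 - 20))) = 1/(32743 + 17*(-4*(-18))) = 1/(32743 + 17*72) = 1/(32743 + 1224) = 1/33967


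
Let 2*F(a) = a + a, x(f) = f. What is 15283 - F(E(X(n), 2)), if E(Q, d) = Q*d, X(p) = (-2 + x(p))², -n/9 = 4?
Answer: 12395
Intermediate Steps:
n = -36 (n = -9*4 = -36)
X(p) = (-2 + p)²
F(a) = a (F(a) = (a + a)/2 = (2*a)/2 = a)
15283 - F(E(X(n), 2)) = 15283 - (-2 - 36)²*2 = 15283 - (-38)²*2 = 15283 - 1444*2 = 15283 - 1*2888 = 15283 - 2888 = 12395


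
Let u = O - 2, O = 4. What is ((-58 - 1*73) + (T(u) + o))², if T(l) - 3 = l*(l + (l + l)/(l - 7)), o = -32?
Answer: 620944/25 ≈ 24838.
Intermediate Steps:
u = 2 (u = 4 - 2 = 2)
T(l) = 3 + l*(l + 2*l/(-7 + l)) (T(l) = 3 + l*(l + (l + l)/(l - 7)) = 3 + l*(l + (2*l)/(-7 + l)) = 3 + l*(l + 2*l/(-7 + l)))
((-58 - 1*73) + (T(u) + o))² = ((-58 - 1*73) + ((-21 + 2³ - 5*2² + 3*2)/(-7 + 2) - 32))² = ((-58 - 73) + ((-21 + 8 - 5*4 + 6)/(-5) - 32))² = (-131 + (-(-21 + 8 - 20 + 6)/5 - 32))² = (-131 + (-⅕*(-27) - 32))² = (-131 + (27/5 - 32))² = (-131 - 133/5)² = (-788/5)² = 620944/25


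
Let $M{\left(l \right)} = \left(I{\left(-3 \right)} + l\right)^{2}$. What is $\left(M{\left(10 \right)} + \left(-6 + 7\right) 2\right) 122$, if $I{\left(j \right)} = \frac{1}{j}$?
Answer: $\frac{104798}{9} \approx 11644.0$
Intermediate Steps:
$M{\left(l \right)} = \left(- \frac{1}{3} + l\right)^{2}$ ($M{\left(l \right)} = \left(\frac{1}{-3} + l\right)^{2} = \left(- \frac{1}{3} + l\right)^{2}$)
$\left(M{\left(10 \right)} + \left(-6 + 7\right) 2\right) 122 = \left(\frac{\left(-1 + 3 \cdot 10\right)^{2}}{9} + \left(-6 + 7\right) 2\right) 122 = \left(\frac{\left(-1 + 30\right)^{2}}{9} + 1 \cdot 2\right) 122 = \left(\frac{29^{2}}{9} + 2\right) 122 = \left(\frac{1}{9} \cdot 841 + 2\right) 122 = \left(\frac{841}{9} + 2\right) 122 = \frac{859}{9} \cdot 122 = \frac{104798}{9}$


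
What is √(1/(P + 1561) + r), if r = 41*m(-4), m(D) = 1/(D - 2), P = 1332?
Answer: I*√2058780306/17358 ≈ 2.614*I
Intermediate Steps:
m(D) = 1/(-2 + D)
r = -41/6 (r = 41/(-2 - 4) = 41/(-6) = 41*(-⅙) = -41/6 ≈ -6.8333)
√(1/(P + 1561) + r) = √(1/(1332 + 1561) - 41/6) = √(1/2893 - 41/6) = √(-118607/17358) = I*√2058780306/17358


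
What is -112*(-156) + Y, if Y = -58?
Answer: 17414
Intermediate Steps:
-112*(-156) + Y = -112*(-156) - 58 = 17472 - 58 = 17414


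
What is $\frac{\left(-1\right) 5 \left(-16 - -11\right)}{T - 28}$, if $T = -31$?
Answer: $- \frac{25}{59} \approx -0.42373$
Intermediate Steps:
$\frac{\left(-1\right) 5 \left(-16 - -11\right)}{T - 28} = \frac{\left(-1\right) 5 \left(-16 - -11\right)}{-31 - 28} = \frac{\left(-5\right) \left(-16 + 11\right)}{-59} = \left(-5\right) \left(-5\right) \left(- \frac{1}{59}\right) = 25 \left(- \frac{1}{59}\right) = - \frac{25}{59}$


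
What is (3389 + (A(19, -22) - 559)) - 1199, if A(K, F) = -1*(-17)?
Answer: 1648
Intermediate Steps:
A(K, F) = 17
(3389 + (A(19, -22) - 559)) - 1199 = (3389 + (17 - 559)) - 1199 = (3389 - 542) - 1199 = 2847 - 1199 = 1648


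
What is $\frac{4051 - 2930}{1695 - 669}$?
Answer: $\frac{59}{54} \approx 1.0926$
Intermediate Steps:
$\frac{4051 - 2930}{1695 - 669} = \frac{1121}{1026} = 1121 \cdot \frac{1}{1026} = \frac{59}{54}$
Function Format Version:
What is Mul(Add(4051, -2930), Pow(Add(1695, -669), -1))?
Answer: Rational(59, 54) ≈ 1.0926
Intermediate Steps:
Mul(Add(4051, -2930), Pow(Add(1695, -669), -1)) = Mul(1121, Pow(1026, -1)) = Mul(1121, Rational(1, 1026)) = Rational(59, 54)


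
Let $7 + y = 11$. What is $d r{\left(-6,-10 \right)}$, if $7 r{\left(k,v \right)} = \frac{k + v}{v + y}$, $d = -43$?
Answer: $- \frac{344}{21} \approx -16.381$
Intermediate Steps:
$y = 4$ ($y = -7 + 11 = 4$)
$r{\left(k,v \right)} = \frac{k + v}{7 \left(4 + v\right)}$ ($r{\left(k,v \right)} = \frac{\left(k + v\right) \frac{1}{v + 4}}{7} = \frac{\left(k + v\right) \frac{1}{4 + v}}{7} = \frac{\frac{1}{4 + v} \left(k + v\right)}{7} = \frac{k + v}{7 \left(4 + v\right)}$)
$d r{\left(-6,-10 \right)} = - 43 \frac{-6 - 10}{7 \left(4 - 10\right)} = - 43 \cdot \frac{1}{7} \frac{1}{-6} \left(-16\right) = - 43 \cdot \frac{1}{7} \left(- \frac{1}{6}\right) \left(-16\right) = \left(-43\right) \frac{8}{21} = - \frac{344}{21}$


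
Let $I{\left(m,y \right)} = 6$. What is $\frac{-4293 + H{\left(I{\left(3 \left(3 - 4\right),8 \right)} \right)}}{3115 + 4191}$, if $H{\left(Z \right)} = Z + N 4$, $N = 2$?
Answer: $- \frac{4279}{7306} \approx -0.58568$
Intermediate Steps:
$H{\left(Z \right)} = 8 + Z$ ($H{\left(Z \right)} = Z + 2 \cdot 4 = Z + 8 = 8 + Z$)
$\frac{-4293 + H{\left(I{\left(3 \left(3 - 4\right),8 \right)} \right)}}{3115 + 4191} = \frac{-4293 + \left(8 + 6\right)}{3115 + 4191} = \frac{-4293 + 14}{7306} = \left(-4279\right) \frac{1}{7306} = - \frac{4279}{7306}$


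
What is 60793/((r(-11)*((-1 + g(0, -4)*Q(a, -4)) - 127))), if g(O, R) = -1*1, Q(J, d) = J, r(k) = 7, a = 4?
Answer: -60793/924 ≈ -65.793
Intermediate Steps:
g(O, R) = -1
60793/((r(-11)*((-1 + g(0, -4)*Q(a, -4)) - 127))) = 60793/((7*((-1 - 1*4) - 127))) = 60793/((7*((-1 - 4) - 127))) = 60793/((7*(-5 - 127))) = 60793/((7*(-132))) = 60793/(-924) = 60793*(-1/924) = -60793/924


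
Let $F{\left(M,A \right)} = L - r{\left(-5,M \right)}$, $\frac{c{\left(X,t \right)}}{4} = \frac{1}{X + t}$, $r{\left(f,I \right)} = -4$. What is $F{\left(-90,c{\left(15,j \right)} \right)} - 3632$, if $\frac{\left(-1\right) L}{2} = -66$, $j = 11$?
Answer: $-3496$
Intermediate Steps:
$c{\left(X,t \right)} = \frac{4}{X + t}$
$L = 132$ ($L = \left(-2\right) \left(-66\right) = 132$)
$F{\left(M,A \right)} = 136$ ($F{\left(M,A \right)} = 132 - -4 = 132 + 4 = 136$)
$F{\left(-90,c{\left(15,j \right)} \right)} - 3632 = 136 - 3632 = -3496$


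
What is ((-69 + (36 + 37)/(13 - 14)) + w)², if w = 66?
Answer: 5776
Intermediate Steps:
((-69 + (36 + 37)/(13 - 14)) + w)² = ((-69 + (36 + 37)/(13 - 14)) + 66)² = ((-69 + 73/(-1)) + 66)² = ((-69 + 73*(-1)) + 66)² = ((-69 - 73) + 66)² = (-142 + 66)² = (-76)² = 5776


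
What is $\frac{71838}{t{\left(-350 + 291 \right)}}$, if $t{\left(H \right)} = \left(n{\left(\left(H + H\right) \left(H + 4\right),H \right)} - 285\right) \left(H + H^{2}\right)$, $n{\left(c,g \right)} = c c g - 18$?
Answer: $- \frac{35919}{4251982493333} \approx -8.4476 \cdot 10^{-9}$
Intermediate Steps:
$n{\left(c,g \right)} = -18 + g c^{2}$ ($n{\left(c,g \right)} = c^{2} g - 18 = g c^{2} - 18 = -18 + g c^{2}$)
$t{\left(H \right)} = \left(-303 + 4 H^{3} \left(4 + H\right)^{2}\right) \left(H + H^{2}\right)$ ($t{\left(H \right)} = \left(\left(-18 + H \left(\left(H + H\right) \left(H + 4\right)\right)^{2}\right) - 285\right) \left(H + H^{2}\right) = \left(\left(-18 + H \left(2 H \left(4 + H\right)\right)^{2}\right) - 285\right) \left(H + H^{2}\right) = \left(\left(-18 + H 4 H^{2} \left(4 + H\right)^{2}\right) - 285\right) \left(H + H^{2}\right) = \left(\left(-18 + 4 H^{3} \left(4 + H\right)^{2}\right) - 285\right) \left(H + H^{2}\right) = \left(-303 + 4 H^{3} \left(4 + H\right)^{2}\right) \left(H + H^{2}\right)$)
$\frac{71838}{t{\left(-350 + 291 \right)}} = \frac{71838}{\left(-350 + 291\right) \left(-303 - 303 \left(-350 + 291\right) + 4 \left(-350 + 291\right)^{6} + 36 \left(-350 + 291\right)^{5} + 64 \left(-350 + 291\right)^{3} + 96 \left(-350 + 291\right)^{4}\right)} = \frac{71838}{\left(-59\right) \left(-303 - -17877 + 4 \left(-59\right)^{6} + 36 \left(-59\right)^{5} + 64 \left(-59\right)^{3} + 96 \left(-59\right)^{4}\right)} = \frac{71838}{\left(-59\right) \left(-303 + 17877 + 4 \cdot 42180533641 + 36 \left(-714924299\right) + 64 \left(-205379\right) + 96 \cdot 12117361\right)} = \frac{71838}{\left(-59\right) \left(-303 + 17877 + 168722134564 - 25737274764 - 13144256 + 1163266656\right)} = \frac{71838}{\left(-59\right) 144134999774} = \frac{71838}{-8503964986666} = 71838 \left(- \frac{1}{8503964986666}\right) = - \frac{35919}{4251982493333}$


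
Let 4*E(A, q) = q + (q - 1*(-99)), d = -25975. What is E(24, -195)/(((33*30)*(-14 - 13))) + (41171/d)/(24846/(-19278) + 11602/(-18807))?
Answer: 5930440333163701/7107099308515800 ≈ 0.83444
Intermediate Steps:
E(A, q) = 99/4 + q/2 (E(A, q) = (q + (q - 1*(-99)))/4 = (q + (q + 99))/4 = (q + (99 + q))/4 = (99 + 2*q)/4 = 99/4 + q/2)
E(24, -195)/(((33*30)*(-14 - 13))) + (41171/d)/(24846/(-19278) + 11602/(-18807)) = (99/4 + (½)*(-195))/(((33*30)*(-14 - 13))) + (41171/(-25975))/(24846/(-19278) + 11602/(-18807)) = (99/4 - 195/2)/((990*(-27))) + (41171*(-1/25975))/(24846*(-1/19278) + 11602*(-1/18807)) = -291/4/(-26730) - 41171/(25975*(-4141/3213 - 11602/18807)) = -291/4*(-1/26730) - 41171/(25975*(-38385671/20142297)) = 97/35640 - 41171/25975*(-20142297/38385671) = 97/35640 + 829278509787/997067804225 = 5930440333163701/7107099308515800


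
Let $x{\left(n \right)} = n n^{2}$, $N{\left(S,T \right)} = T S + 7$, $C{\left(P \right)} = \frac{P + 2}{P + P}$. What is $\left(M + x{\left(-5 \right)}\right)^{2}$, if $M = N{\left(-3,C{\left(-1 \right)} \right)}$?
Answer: $\frac{54289}{4} \approx 13572.0$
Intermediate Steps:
$C{\left(P \right)} = \frac{2 + P}{2 P}$
$N{\left(S,T \right)} = 7 + S T$ ($N{\left(S,T \right)} = S T + 7 = 7 + S T$)
$M = \frac{17}{2}$ ($M = 7 - 3 \frac{2 - 1}{2 \left(-1\right)} = 7 - 3 \cdot \frac{1}{2} \left(-1\right) 1 = 7 - - \frac{3}{2} = 7 + \frac{3}{2} = \frac{17}{2} \approx 8.5$)
$x{\left(n \right)} = n^{3}$
$\left(M + x{\left(-5 \right)}\right)^{2} = \left(\frac{17}{2} + \left(-5\right)^{3}\right)^{2} = \left(\frac{17}{2} - 125\right)^{2} = \left(- \frac{233}{2}\right)^{2} = \frac{54289}{4}$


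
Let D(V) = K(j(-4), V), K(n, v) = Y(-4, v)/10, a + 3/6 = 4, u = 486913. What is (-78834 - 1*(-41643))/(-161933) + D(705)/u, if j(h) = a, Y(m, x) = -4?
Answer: 90543583049/394236414145 ≈ 0.22967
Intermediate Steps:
a = 7/2 (a = -1/2 + 4 = 7/2 ≈ 3.5000)
j(h) = 7/2
K(n, v) = -2/5 (K(n, v) = -4/10 = -4*1/10 = -2/5)
D(V) = -2/5
(-78834 - 1*(-41643))/(-161933) + D(705)/u = (-78834 - 1*(-41643))/(-161933) - 2/5/486913 = (-78834 + 41643)*(-1/161933) - 2/5*1/486913 = -37191*(-1/161933) - 2/2434565 = 37191/161933 - 2/2434565 = 90543583049/394236414145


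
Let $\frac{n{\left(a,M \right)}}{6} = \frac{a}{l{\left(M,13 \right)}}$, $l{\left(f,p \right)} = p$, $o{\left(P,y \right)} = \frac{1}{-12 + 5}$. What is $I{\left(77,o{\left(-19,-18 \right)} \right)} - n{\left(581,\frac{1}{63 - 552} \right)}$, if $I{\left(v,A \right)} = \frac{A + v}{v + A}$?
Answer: $- \frac{3473}{13} \approx -267.15$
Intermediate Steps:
$o{\left(P,y \right)} = - \frac{1}{7}$ ($o{\left(P,y \right)} = \frac{1}{-7} = - \frac{1}{7}$)
$I{\left(v,A \right)} = 1$ ($I{\left(v,A \right)} = \frac{A + v}{A + v} = 1$)
$n{\left(a,M \right)} = \frac{6 a}{13}$ ($n{\left(a,M \right)} = 6 \frac{a}{13} = \frac{6 a}{13}$)
$I{\left(77,o{\left(-19,-18 \right)} \right)} - n{\left(581,\frac{1}{63 - 552} \right)} = 1 - \frac{6}{13} \cdot 581 = 1 - \frac{3486}{13} = - \frac{3473}{13}$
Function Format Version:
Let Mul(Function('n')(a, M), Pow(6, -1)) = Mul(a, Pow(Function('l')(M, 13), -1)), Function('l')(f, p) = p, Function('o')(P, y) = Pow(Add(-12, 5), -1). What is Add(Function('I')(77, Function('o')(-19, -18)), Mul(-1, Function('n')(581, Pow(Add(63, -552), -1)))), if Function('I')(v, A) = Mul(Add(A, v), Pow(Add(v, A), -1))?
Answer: Rational(-3473, 13) ≈ -267.15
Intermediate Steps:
Function('o')(P, y) = Rational(-1, 7) (Function('o')(P, y) = Pow(-7, -1) = Rational(-1, 7))
Function('I')(v, A) = 1 (Function('I')(v, A) = Mul(Add(A, v), Pow(Add(A, v), -1)) = 1)
Function('n')(a, M) = Mul(Rational(6, 13), a) (Function('n')(a, M) = Mul(6, Mul(a, Pow(13, -1))) = Mul(6, Mul(a, Rational(1, 13))) = Mul(6, Mul(Rational(1, 13), a)) = Mul(Rational(6, 13), a))
Add(Function('I')(77, Function('o')(-19, -18)), Mul(-1, Function('n')(581, Pow(Add(63, -552), -1)))) = Add(1, Mul(-1, Mul(Rational(6, 13), 581))) = Add(1, Mul(-1, Rational(3486, 13))) = Add(1, Rational(-3486, 13)) = Rational(-3473, 13)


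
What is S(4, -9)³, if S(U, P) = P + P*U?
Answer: -91125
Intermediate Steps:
S(4, -9)³ = (-9*(1 + 4))³ = (-9*5)³ = (-45)³ = -91125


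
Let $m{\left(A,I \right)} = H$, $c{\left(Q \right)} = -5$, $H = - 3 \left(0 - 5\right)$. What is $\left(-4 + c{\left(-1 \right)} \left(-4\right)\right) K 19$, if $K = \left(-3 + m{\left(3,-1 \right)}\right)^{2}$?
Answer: $43776$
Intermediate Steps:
$H = 15$ ($H = \left(-3\right) \left(-5\right) = 15$)
$m{\left(A,I \right)} = 15$
$K = 144$ ($K = \left(-3 + 15\right)^{2} = 12^{2} = 144$)
$\left(-4 + c{\left(-1 \right)} \left(-4\right)\right) K 19 = \left(-4 - -20\right) 144 \cdot 19 = \left(-4 + 20\right) 144 \cdot 19 = 16 \cdot 144 \cdot 19 = 2304 \cdot 19 = 43776$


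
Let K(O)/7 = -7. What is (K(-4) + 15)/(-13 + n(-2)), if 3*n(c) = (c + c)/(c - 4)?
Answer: 306/115 ≈ 2.6609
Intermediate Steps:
K(O) = -49 (K(O) = 7*(-7) = -49)
n(c) = 2*c/(3*(-4 + c)) (n(c) = ((c + c)/(c - 4))/3 = ((2*c)/(-4 + c))/3 = (2*c/(-4 + c))/3 = 2*c/(3*(-4 + c)))
(K(-4) + 15)/(-13 + n(-2)) = (-49 + 15)/(-13 + (⅔)*(-2)/(-4 - 2)) = -34/(-13 + (⅔)*(-2)/(-6)) = -34/(-13 + (⅔)*(-2)*(-⅙)) = -34/(-13 + 2/9) = -34/(-115/9) = -34*(-9/115) = 306/115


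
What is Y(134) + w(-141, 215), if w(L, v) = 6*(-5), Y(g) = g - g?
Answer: -30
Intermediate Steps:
Y(g) = 0
w(L, v) = -30
Y(134) + w(-141, 215) = 0 - 30 = -30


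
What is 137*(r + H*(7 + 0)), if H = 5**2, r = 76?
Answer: 34387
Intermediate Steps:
H = 25
137*(r + H*(7 + 0)) = 137*(76 + 25*(7 + 0)) = 137*(76 + 25*7) = 137*(76 + 175) = 137*251 = 34387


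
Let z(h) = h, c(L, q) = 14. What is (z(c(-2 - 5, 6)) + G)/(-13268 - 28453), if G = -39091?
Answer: 39077/41721 ≈ 0.93663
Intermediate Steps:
(z(c(-2 - 5, 6)) + G)/(-13268 - 28453) = (14 - 39091)/(-13268 - 28453) = -39077/(-41721) = -39077*(-1/41721) = 39077/41721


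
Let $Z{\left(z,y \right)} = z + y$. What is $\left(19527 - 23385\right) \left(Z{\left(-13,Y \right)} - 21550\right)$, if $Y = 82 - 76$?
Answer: $83166906$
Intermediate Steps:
$Y = 6$ ($Y = 82 - 76 = 6$)
$Z{\left(z,y \right)} = y + z$
$\left(19527 - 23385\right) \left(Z{\left(-13,Y \right)} - 21550\right) = \left(19527 - 23385\right) \left(\left(6 - 13\right) - 21550\right) = - 3858 \left(-7 - 21550\right) = \left(-3858\right) \left(-21557\right) = 83166906$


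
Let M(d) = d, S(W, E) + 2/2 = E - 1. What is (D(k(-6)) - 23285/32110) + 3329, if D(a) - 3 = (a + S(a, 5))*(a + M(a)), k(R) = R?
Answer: 21624639/6422 ≈ 3367.3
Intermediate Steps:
S(W, E) = -2 + E (S(W, E) = -1 + (E - 1) = -1 + (-1 + E) = -2 + E)
D(a) = 3 + 2*a*(3 + a) (D(a) = 3 + (a + (-2 + 5))*(a + a) = 3 + (a + 3)*(2*a) = 3 + (3 + a)*(2*a) = 3 + 2*a*(3 + a))
(D(k(-6)) - 23285/32110) + 3329 = ((3 + 2*(-6)² + 6*(-6)) - 23285/32110) + 3329 = ((3 + 2*36 - 36) - 23285*1/32110) + 3329 = ((3 + 72 - 36) - 4657/6422) + 3329 = (39 - 4657/6422) + 3329 = 245801/6422 + 3329 = 21624639/6422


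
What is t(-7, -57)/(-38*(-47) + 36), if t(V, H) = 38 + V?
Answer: 31/1822 ≈ 0.017014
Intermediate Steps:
t(-7, -57)/(-38*(-47) + 36) = (38 - 7)/(-38*(-47) + 36) = 31/(1786 + 36) = 31/1822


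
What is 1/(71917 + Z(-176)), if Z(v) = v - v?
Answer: 1/71917 ≈ 1.3905e-5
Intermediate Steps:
Z(v) = 0
1/(71917 + Z(-176)) = 1/(71917 + 0) = 1/71917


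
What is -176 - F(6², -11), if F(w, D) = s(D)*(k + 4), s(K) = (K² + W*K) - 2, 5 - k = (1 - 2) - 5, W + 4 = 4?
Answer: -1961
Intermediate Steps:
W = 0 (W = -4 + 4 = 0)
k = 11 (k = 5 - ((1 - 2) - 5) = 5 - (-1 - 5) = 5 - 1*(-6) = 5 + 6 = 11)
s(K) = -2 + K² (s(K) = (K² + 0*K) - 2 = (K² + 0) - 2 = K² - 2 = -2 + K²)
F(w, D) = -30 + 15*D² (F(w, D) = (-2 + D²)*(11 + 4) = (-2 + D²)*15 = -30 + 15*D²)
-176 - F(6², -11) = -176 - (-30 + 15*(-11)²) = -176 - (-30 + 15*121) = -176 - (-30 + 1815) = -176 - 1*1785 = -176 - 1785 = -1961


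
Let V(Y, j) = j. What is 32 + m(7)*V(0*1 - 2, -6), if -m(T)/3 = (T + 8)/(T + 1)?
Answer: 263/4 ≈ 65.750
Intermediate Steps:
m(T) = -3*(8 + T)/(1 + T) (m(T) = -3*(T + 8)/(T + 1) = -3*(8 + T)/(1 + T))
32 + m(7)*V(0*1 - 2, -6) = 32 + (3*(-8 - 1*7)/(1 + 7))*(-6) = 32 + (3*(-8 - 7)/8)*(-6) = 32 + (3*(⅛)*(-15))*(-6) = 32 - 45/8*(-6) = 32 + 135/4 = 263/4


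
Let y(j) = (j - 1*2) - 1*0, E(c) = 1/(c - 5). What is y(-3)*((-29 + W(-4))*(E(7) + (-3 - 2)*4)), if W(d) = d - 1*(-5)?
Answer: -2730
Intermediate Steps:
W(d) = 5 + d (W(d) = d + 5 = 5 + d)
E(c) = 1/(-5 + c)
y(j) = -2 + j (y(j) = (j - 2) + 0 = (-2 + j) + 0 = -2 + j)
y(-3)*((-29 + W(-4))*(E(7) + (-3 - 2)*4)) = (-2 - 3)*((-29 + (5 - 4))*(1/(-5 + 7) + (-3 - 2)*4)) = -5*(-29 + 1)*(1/2 - 5*4) = -(-140)*(½ - 20) = -(-140)*(-39)/2 = -5*546 = -2730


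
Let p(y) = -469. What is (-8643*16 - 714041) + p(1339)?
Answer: -852798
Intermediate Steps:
(-8643*16 - 714041) + p(1339) = (-8643*16 - 714041) - 469 = (-138288 - 714041) - 469 = -852329 - 469 = -852798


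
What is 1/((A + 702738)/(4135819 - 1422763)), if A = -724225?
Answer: -2713056/21487 ≈ -126.27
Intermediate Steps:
1/((A + 702738)/(4135819 - 1422763)) = 1/((-724225 + 702738)/(4135819 - 1422763)) = 1/(-21487/2713056) = -2713056/21487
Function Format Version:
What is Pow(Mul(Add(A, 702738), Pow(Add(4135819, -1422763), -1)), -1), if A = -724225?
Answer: Rational(-2713056, 21487) ≈ -126.27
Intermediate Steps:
Pow(Mul(Add(A, 702738), Pow(Add(4135819, -1422763), -1)), -1) = Pow(Mul(Add(-724225, 702738), Pow(Add(4135819, -1422763), -1)), -1) = Pow(Mul(-21487, Pow(2713056, -1)), -1) = Pow(Mul(-21487, Rational(1, 2713056)), -1) = Pow(Rational(-21487, 2713056), -1) = Rational(-2713056, 21487)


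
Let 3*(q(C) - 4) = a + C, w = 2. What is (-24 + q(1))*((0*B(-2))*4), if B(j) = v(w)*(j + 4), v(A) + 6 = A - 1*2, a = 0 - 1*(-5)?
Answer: 0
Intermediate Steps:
a = 5 (a = 0 + 5 = 5)
q(C) = 17/3 + C/3 (q(C) = 4 + (5 + C)/3 = 4 + (5/3 + C/3) = 17/3 + C/3)
v(A) = -8 + A (v(A) = -6 + (A - 1*2) = -6 + (A - 2) = -6 + (-2 + A) = -8 + A)
B(j) = -24 - 6*j (B(j) = (-8 + 2)*(j + 4) = -6*(4 + j) = -24 - 6*j)
(-24 + q(1))*((0*B(-2))*4) = (-24 + (17/3 + (⅓)*1))*((0*(-24 - 6*(-2)))*4) = (-24 + (17/3 + ⅓))*((0*(-24 + 12))*4) = (-24 + 6)*((0*(-12))*4) = -0*4 = -18*0 = 0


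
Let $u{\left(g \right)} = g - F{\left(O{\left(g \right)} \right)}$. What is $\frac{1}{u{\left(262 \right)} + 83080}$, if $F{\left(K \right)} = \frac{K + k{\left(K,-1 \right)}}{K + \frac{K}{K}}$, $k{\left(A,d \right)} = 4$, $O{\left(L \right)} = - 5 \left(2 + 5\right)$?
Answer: $\frac{34}{2833597} \approx 1.1999 \cdot 10^{-5}$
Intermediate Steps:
$O{\left(L \right)} = -35$ ($O{\left(L \right)} = \left(-5\right) 7 = -35$)
$F{\left(K \right)} = \frac{4 + K}{1 + K}$ ($F{\left(K \right)} = \frac{K + 4}{K + \frac{K}{K}} = \frac{4 + K}{K + 1} = \frac{4 + K}{1 + K}$)
$u{\left(g \right)} = - \frac{31}{34} + g$ ($u{\left(g \right)} = g - \frac{4 - 35}{1 - 35} = g - \frac{1}{-34} \left(-31\right) = g - \left(- \frac{1}{34}\right) \left(-31\right) = g - \frac{31}{34} = - \frac{31}{34} + g$)
$\frac{1}{u{\left(262 \right)} + 83080} = \frac{1}{\left(- \frac{31}{34} + 262\right) + 83080} = \frac{1}{\frac{8877}{34} + 83080} = \frac{1}{\frac{2833597}{34}} = \frac{34}{2833597}$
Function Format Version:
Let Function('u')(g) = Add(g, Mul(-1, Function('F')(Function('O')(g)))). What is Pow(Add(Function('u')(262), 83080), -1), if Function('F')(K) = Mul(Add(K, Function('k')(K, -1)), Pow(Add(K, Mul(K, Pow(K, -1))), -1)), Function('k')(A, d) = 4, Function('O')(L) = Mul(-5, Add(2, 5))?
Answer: Rational(34, 2833597) ≈ 1.1999e-5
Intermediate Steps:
Function('O')(L) = -35 (Function('O')(L) = Mul(-5, 7) = -35)
Function('F')(K) = Mul(Pow(Add(1, K), -1), Add(4, K)) (Function('F')(K) = Mul(Add(K, 4), Pow(Add(K, Mul(K, Pow(K, -1))), -1)) = Mul(Add(4, K), Pow(Add(K, 1), -1)) = Mul(Add(4, K), Pow(Add(1, K), -1)) = Mul(Pow(Add(1, K), -1), Add(4, K)))
Function('u')(g) = Add(Rational(-31, 34), g) (Function('u')(g) = Add(g, Mul(-1, Mul(Pow(Add(1, -35), -1), Add(4, -35)))) = Add(g, Mul(-1, Mul(Pow(-34, -1), -31))) = Add(g, Mul(-1, Mul(Rational(-1, 34), -31))) = Add(g, Mul(-1, Rational(31, 34))) = Add(g, Rational(-31, 34)) = Add(Rational(-31, 34), g))
Pow(Add(Function('u')(262), 83080), -1) = Pow(Add(Add(Rational(-31, 34), 262), 83080), -1) = Pow(Add(Rational(8877, 34), 83080), -1) = Pow(Rational(2833597, 34), -1) = Rational(34, 2833597)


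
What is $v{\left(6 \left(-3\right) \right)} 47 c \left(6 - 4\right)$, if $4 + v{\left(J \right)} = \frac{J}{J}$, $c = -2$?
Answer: $564$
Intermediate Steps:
$v{\left(J \right)} = -3$ ($v{\left(J \right)} = -4 + \frac{J}{J} = -4 + 1 = -3$)
$v{\left(6 \left(-3\right) \right)} 47 c \left(6 - 4\right) = \left(-3\right) 47 \left(- 2 \left(6 - 4\right)\right) = - 141 \left(\left(-2\right) 2\right) = \left(-141\right) \left(-4\right) = 564$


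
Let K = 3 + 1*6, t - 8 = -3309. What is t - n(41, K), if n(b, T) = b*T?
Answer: -3670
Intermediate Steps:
t = -3301 (t = 8 - 3309 = -3301)
K = 9 (K = 3 + 6 = 9)
n(b, T) = T*b
t - n(41, K) = -3301 - 9*41 = -3301 - 1*369 = -3301 - 369 = -3670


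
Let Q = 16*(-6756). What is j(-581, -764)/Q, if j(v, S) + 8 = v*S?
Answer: -110969/27024 ≈ -4.1063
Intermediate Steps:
Q = -108096
j(v, S) = -8 + S*v (j(v, S) = -8 + v*S = -8 + S*v)
j(-581, -764)/Q = (-8 - 764*(-581))/(-108096) = (-8 + 443884)*(-1/108096) = 443876*(-1/108096) = -110969/27024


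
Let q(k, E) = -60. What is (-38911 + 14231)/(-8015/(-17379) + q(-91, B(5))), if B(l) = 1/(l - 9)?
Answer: 85782744/206945 ≈ 414.52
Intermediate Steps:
B(l) = 1/(-9 + l)
(-38911 + 14231)/(-8015/(-17379) + q(-91, B(5))) = (-38911 + 14231)/(-8015/(-17379) - 60) = -24680/(-8015*(-1/17379) - 60) = -24680/(8015/17379 - 60) = -24680/(-1034725/17379) = -24680*(-17379/1034725) = 85782744/206945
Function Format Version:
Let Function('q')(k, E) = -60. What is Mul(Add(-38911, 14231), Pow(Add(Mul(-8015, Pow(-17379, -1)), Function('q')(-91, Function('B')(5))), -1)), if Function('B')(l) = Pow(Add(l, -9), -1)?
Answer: Rational(85782744, 206945) ≈ 414.52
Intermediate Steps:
Function('B')(l) = Pow(Add(-9, l), -1)
Mul(Add(-38911, 14231), Pow(Add(Mul(-8015, Pow(-17379, -1)), Function('q')(-91, Function('B')(5))), -1)) = Mul(Add(-38911, 14231), Pow(Add(Mul(-8015, Pow(-17379, -1)), -60), -1)) = Mul(-24680, Pow(Add(Mul(-8015, Rational(-1, 17379)), -60), -1)) = Mul(-24680, Pow(Add(Rational(8015, 17379), -60), -1)) = Mul(-24680, Pow(Rational(-1034725, 17379), -1)) = Mul(-24680, Rational(-17379, 1034725)) = Rational(85782744, 206945)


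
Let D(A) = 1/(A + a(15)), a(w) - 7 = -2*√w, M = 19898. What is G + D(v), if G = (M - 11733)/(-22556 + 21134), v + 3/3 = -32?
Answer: -1266653/218988 + √15/308 ≈ -5.7715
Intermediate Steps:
a(w) = 7 - 2*√w
v = -33 (v = -1 - 32 = -33)
G = -8165/1422 (G = (19898 - 11733)/(-22556 + 21134) = 8165/(-1422) = 8165*(-1/1422) = -8165/1422 ≈ -5.7419)
D(A) = 1/(7 + A - 2*√15) (D(A) = 1/(A + (7 - 2*√15)) = 1/(7 + A - 2*√15))
G + D(v) = -8165/1422 + 1/(7 - 33 - 2*√15) = -8165/1422 + 1/(-26 - 2*√15)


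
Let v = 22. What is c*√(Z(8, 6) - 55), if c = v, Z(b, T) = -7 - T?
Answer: 44*I*√17 ≈ 181.42*I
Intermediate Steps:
c = 22
c*√(Z(8, 6) - 55) = 22*√((-7 - 1*6) - 55) = 22*√((-7 - 6) - 55) = 22*√(-13 - 55) = 22*√(-68) = 22*(2*I*√17) = 44*I*√17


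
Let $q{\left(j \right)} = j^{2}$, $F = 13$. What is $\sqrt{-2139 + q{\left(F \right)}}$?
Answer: $i \sqrt{1970} \approx 44.385 i$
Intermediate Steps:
$\sqrt{-2139 + q{\left(F \right)}} = \sqrt{-2139 + 13^{2}} = \sqrt{-2139 + 169} = \sqrt{-1970} = i \sqrt{1970}$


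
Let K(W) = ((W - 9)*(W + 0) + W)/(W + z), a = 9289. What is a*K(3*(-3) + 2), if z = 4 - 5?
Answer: -975345/8 ≈ -1.2192e+5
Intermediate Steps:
z = -1
K(W) = (W + W*(-9 + W))/(-1 + W) (K(W) = ((W - 9)*(W + 0) + W)/(W - 1) = ((-9 + W)*W + W)/(-1 + W) = (W*(-9 + W) + W)/(-1 + W) = (W + W*(-9 + W))/(-1 + W))
a*K(3*(-3) + 2) = 9289*((3*(-3) + 2)*(-8 + (3*(-3) + 2))/(-1 + (3*(-3) + 2))) = 9289*((-9 + 2)*(-8 + (-9 + 2))/(-1 + (-9 + 2))) = 9289*(-7*(-8 - 7)/(-1 - 7)) = 9289*(-7*(-15)/(-8)) = 9289*(-7*(-⅛)*(-15)) = 9289*(-105/8) = -975345/8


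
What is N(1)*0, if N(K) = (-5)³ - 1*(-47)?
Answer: 0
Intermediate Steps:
N(K) = -78 (N(K) = -125 + 47 = -78)
N(1)*0 = -78*0 = 0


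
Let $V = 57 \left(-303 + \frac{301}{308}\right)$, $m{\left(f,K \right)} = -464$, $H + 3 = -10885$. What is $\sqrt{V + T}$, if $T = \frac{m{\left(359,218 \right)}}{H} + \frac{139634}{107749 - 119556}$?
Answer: $\frac{i \sqrt{2153041441777021078811}}{353525194} \approx 131.25 i$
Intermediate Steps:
$H = -10888$ ($H = -3 - 10885 = -10888$)
$T = - \frac{189357068}{16069327}$ ($T = - \frac{464}{-10888} + \frac{139634}{107749 - 119556} = \left(-464\right) \left(- \frac{1}{10888}\right) + \frac{139634}{107749 - 119556} = \frac{58}{1361} + \frac{139634}{-11807} = \frac{58}{1361} + 139634 \left(- \frac{1}{11807}\right) = \frac{58}{1361} - \frac{139634}{11807} = - \frac{189357068}{16069327} \approx -11.784$)
$V = - \frac{757473}{44}$ ($V = 57 \left(-303 + 301 \cdot \frac{1}{308}\right) = 57 \left(-303 + \frac{43}{44}\right) = 57 \left(- \frac{13289}{44}\right) = - \frac{757473}{44} \approx -17215.0$)
$\sqrt{V + T} = \sqrt{- \frac{757473}{44} - \frac{189357068}{16069327}} = \sqrt{- \frac{12180413041663}{707050388}} = \frac{i \sqrt{2153041441777021078811}}{353525194}$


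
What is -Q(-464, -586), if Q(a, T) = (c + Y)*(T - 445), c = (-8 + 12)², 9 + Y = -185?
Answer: -183518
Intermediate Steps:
Y = -194 (Y = -9 - 185 = -194)
c = 16 (c = 4² = 16)
Q(a, T) = 79210 - 178*T (Q(a, T) = (16 - 194)*(T - 445) = -178*(-445 + T) = 79210 - 178*T)
-Q(-464, -586) = -(79210 - 178*(-586)) = -(79210 + 104308) = -1*183518 = -183518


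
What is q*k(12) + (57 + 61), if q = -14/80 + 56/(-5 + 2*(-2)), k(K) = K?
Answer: 1237/30 ≈ 41.233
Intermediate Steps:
q = -2303/360 (q = -14*1/80 + 56/(-5 - 4) = -7/40 + 56/(-9) = -7/40 + 56*(-⅑) = -7/40 - 56/9 = -2303/360 ≈ -6.3972)
q*k(12) + (57 + 61) = -2303/360*12 + (57 + 61) = -2303/30 + 118 = 1237/30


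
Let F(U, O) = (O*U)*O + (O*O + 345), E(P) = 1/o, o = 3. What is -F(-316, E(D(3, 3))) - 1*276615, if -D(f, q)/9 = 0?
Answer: -276925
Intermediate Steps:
D(f, q) = 0 (D(f, q) = -9*0 = 0)
E(P) = 1/3
F(U, O) = 345 + O**2 + U*O**2 (F(U, O) = U*O**2 + (O**2 + 345) = U*O**2 + (345 + O**2) = 345 + O**2 + U*O**2)
-F(-316, E(D(3, 3))) - 1*276615 = -(345 + (1/3)**2 - 316*(1/3)**2) - 1*276615 = -(345 + 1/9 - 316*1/9) - 276615 = -(345 + 1/9 - 316/9) - 276615 = -1*310 - 276615 = -310 - 276615 = -276925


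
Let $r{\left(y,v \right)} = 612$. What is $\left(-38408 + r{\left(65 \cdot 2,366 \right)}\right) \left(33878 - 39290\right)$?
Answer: $204551952$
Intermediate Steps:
$\left(-38408 + r{\left(65 \cdot 2,366 \right)}\right) \left(33878 - 39290\right) = \left(-38408 + 612\right) \left(33878 - 39290\right) = \left(-37796\right) \left(-5412\right) = 204551952$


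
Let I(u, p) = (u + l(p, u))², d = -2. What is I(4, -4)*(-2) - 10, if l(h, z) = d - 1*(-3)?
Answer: -60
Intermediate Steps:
l(h, z) = 1 (l(h, z) = -2 - 1*(-3) = -2 + 3 = 1)
I(u, p) = (1 + u)² (I(u, p) = (u + 1)² = (1 + u)²)
I(4, -4)*(-2) - 10 = (1 + 4)²*(-2) - 10 = 5²*(-2) - 10 = 25*(-2) - 10 = -50 - 10 = -60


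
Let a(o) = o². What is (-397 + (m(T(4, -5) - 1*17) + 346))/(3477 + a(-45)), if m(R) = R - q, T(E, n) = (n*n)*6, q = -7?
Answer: 89/5502 ≈ 0.016176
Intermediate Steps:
T(E, n) = 6*n² (T(E, n) = n²*6 = 6*n²)
m(R) = 7 + R (m(R) = R - 1*(-7) = R + 7 = 7 + R)
(-397 + (m(T(4, -5) - 1*17) + 346))/(3477 + a(-45)) = (-397 + ((7 + (6*(-5)² - 1*17)) + 346))/(3477 + (-45)²) = (-397 + ((7 + (6*25 - 17)) + 346))/(3477 + 2025) = (-397 + ((7 + (150 - 17)) + 346))/5502 = (-397 + ((7 + 133) + 346))*(1/5502) = (-397 + (140 + 346))*(1/5502) = (-397 + 486)*(1/5502) = 89*(1/5502) = 89/5502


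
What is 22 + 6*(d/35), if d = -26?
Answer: 614/35 ≈ 17.543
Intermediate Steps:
22 + 6*(d/35) = 22 + 6*(-26/35) = 22 - 156/35 = 614/35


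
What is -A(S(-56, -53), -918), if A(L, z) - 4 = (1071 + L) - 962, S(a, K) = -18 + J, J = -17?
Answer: -78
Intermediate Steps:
S(a, K) = -35 (S(a, K) = -18 - 17 = -35)
A(L, z) = 113 + L (A(L, z) = 4 + ((1071 + L) - 962) = 4 + (109 + L) = 113 + L)
-A(S(-56, -53), -918) = -(113 - 35) = -1*78 = -78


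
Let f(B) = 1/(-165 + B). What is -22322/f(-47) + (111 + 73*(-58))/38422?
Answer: 181823043285/38422 ≈ 4.7323e+6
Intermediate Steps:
-22322/f(-47) + (111 + 73*(-58))/38422 = -22322/(1/(-165 - 47)) + (111 + 73*(-58))/38422 = -22322/(1/(-212)) + (111 - 4234)*(1/38422) = -22322/(-1/212) - 4123*1/38422 = -22322*(-212) - 4123/38422 = 4732264 - 4123/38422 = 181823043285/38422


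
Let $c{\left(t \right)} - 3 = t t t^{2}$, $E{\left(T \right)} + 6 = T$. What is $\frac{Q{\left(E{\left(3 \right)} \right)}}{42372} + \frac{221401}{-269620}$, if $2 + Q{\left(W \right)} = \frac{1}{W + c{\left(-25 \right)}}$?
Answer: $- \frac{91618578235447}{111565807031250} \approx -0.82121$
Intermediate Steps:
$E{\left(T \right)} = -6 + T$
$c{\left(t \right)} = 3 + t^{4}$ ($c{\left(t \right)} = 3 + t t t^{2} = 3 + t^{2} t^{2} = 3 + t^{4}$)
$Q{\left(W \right)} = -2 + \frac{1}{390628 + W}$ ($Q{\left(W \right)} = -2 + \frac{1}{W + \left(3 + \left(-25\right)^{4}\right)} = -2 + \frac{1}{W + \left(3 + 390625\right)} = -2 + \frac{1}{W + 390628} = -2 + \frac{1}{390628 + W}$)
$\frac{Q{\left(E{\left(3 \right)} \right)}}{42372} + \frac{221401}{-269620} = \frac{\frac{1}{390628 + \left(-6 + 3\right)} \left(-781255 - 2 \left(-6 + 3\right)\right)}{42372} + \frac{221401}{-269620} = \frac{-781255 - -6}{390628 - 3} \cdot \frac{1}{42372} + 221401 \left(- \frac{1}{269620}\right) = \frac{-781255 + 6}{390625} \cdot \frac{1}{42372} - \frac{221401}{269620} = \frac{1}{390625} \left(-781249\right) \frac{1}{42372} - \frac{221401}{269620} = \left(- \frac{781249}{390625}\right) \frac{1}{42372} - \frac{221401}{269620} = - \frac{781249}{16551562500} - \frac{221401}{269620} = - \frac{91618578235447}{111565807031250}$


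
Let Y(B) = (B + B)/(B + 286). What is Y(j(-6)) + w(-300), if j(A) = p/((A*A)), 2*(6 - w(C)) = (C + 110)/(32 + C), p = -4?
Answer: 3892413/689564 ≈ 5.6447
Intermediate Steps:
w(C) = 6 - (110 + C)/(2*(32 + C)) (w(C) = 6 - (C + 110)/(2*(32 + C)) = 6 - (110 + C)/(2*(32 + C)))
j(A) = -4/A²
Y(B) = 2*B/(286 + B) (Y(B) = (2*B)/(286 + B) = 2*B/(286 + B))
Y(j(-6)) + w(-300) = 2*(-4/(-6)²)/(286 - 4/(-6)²) + (274 + 11*(-300))/(2*(32 - 300)) = 2*(-4*1/36)/(286 - 4*1/36) + (½)*(274 - 3300)/(-268) = 2*(-⅑)/(286 - ⅑) + (½)*(-1/268)*(-3026) = 2*(-⅑)/(2573/9) + 1513/268 = 2*(-⅑)*(9/2573) + 1513/268 = -2/2573 + 1513/268 = 3892413/689564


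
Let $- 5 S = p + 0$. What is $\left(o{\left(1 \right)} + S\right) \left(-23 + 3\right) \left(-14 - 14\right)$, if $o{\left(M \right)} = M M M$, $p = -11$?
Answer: $1792$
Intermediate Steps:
$S = \frac{11}{5}$ ($S = - \frac{-11 + 0}{5} = \left(- \frac{1}{5}\right) \left(-11\right) = \frac{11}{5} \approx 2.2$)
$o{\left(M \right)} = M^{3}$ ($o{\left(M \right)} = M^{2} M = M^{3}$)
$\left(o{\left(1 \right)} + S\right) \left(-23 + 3\right) \left(-14 - 14\right) = \left(1^{3} + \frac{11}{5}\right) \left(-23 + 3\right) \left(-14 - 14\right) = \left(1 + \frac{11}{5}\right) \left(\left(-20\right) \left(-28\right)\right) = \frac{16}{5} \cdot 560 = 1792$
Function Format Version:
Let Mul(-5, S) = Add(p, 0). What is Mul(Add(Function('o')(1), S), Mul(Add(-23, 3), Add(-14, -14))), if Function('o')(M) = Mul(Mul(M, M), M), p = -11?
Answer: 1792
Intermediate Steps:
S = Rational(11, 5) (S = Mul(Rational(-1, 5), Add(-11, 0)) = Mul(Rational(-1, 5), -11) = Rational(11, 5) ≈ 2.2000)
Function('o')(M) = Pow(M, 3) (Function('o')(M) = Mul(Pow(M, 2), M) = Pow(M, 3))
Mul(Add(Function('o')(1), S), Mul(Add(-23, 3), Add(-14, -14))) = Mul(Add(Pow(1, 3), Rational(11, 5)), Mul(Add(-23, 3), Add(-14, -14))) = Mul(Add(1, Rational(11, 5)), Mul(-20, -28)) = Mul(Rational(16, 5), 560) = 1792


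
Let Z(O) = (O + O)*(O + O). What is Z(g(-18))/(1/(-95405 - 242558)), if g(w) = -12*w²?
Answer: -20435330239488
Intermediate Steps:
Z(O) = 4*O² (Z(O) = (2*O)*(2*O) = 4*O²)
Z(g(-18))/(1/(-95405 - 242558)) = (4*(-12*(-18)²)²)/(1/(-95405 - 242558)) = (4*(-12*324)²)/(1/(-337963)) = (4*(-3888)²)/(-1/337963) = (4*15116544)*(-337963) = 60466176*(-337963) = -20435330239488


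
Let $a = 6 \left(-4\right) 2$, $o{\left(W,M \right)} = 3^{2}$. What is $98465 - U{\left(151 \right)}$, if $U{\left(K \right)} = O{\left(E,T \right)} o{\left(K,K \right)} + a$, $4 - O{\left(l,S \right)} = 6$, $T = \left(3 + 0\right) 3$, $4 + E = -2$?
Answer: $98531$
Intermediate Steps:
$o{\left(W,M \right)} = 9$
$a = -48$ ($a = \left(-24\right) 2 = -48$)
$E = -6$ ($E = -4 - 2 = -6$)
$T = 9$ ($T = 3 \cdot 3 = 9$)
$O{\left(l,S \right)} = -2$ ($O{\left(l,S \right)} = 4 - 6 = -2$)
$U{\left(K \right)} = -66$ ($U{\left(K \right)} = \left(-2\right) 9 - 48 = -18 - 48 = -66$)
$98465 - U{\left(151 \right)} = 98465 - -66 = 98465 + 66 = 98531$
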